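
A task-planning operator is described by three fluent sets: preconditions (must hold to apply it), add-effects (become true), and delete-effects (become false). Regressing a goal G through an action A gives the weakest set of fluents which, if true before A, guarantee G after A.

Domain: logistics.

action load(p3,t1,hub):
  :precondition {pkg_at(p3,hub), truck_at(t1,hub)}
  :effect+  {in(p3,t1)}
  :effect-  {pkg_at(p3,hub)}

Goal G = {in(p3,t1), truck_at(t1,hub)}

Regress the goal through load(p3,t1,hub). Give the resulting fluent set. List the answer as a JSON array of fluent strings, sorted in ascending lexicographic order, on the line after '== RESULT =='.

Compute (G \ add) ∪ pre:
  G ∩ del = {}  (empty — regression defined)
  G \ add = {in(p3,t1), truck_at(t1,hub)} \ {in(p3,t1)} = {truck_at(t1,hub)}
  ∪ pre   = {truck_at(t1,hub)} ∪ {pkg_at(p3,hub), truck_at(t1,hub)}
          = {pkg_at(p3,hub), truck_at(t1,hub)}

== RESULT ==
["pkg_at(p3,hub)", "truck_at(t1,hub)"]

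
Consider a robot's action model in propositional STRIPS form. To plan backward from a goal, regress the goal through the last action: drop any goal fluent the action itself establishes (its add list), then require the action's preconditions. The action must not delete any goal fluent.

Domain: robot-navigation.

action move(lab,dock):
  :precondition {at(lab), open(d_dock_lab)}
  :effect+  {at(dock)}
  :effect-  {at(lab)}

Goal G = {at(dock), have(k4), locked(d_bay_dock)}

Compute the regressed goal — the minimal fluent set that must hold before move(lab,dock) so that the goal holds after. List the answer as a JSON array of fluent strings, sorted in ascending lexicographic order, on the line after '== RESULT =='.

Compute (G \ add) ∪ pre:
  G ∩ del = {}  (empty — regression defined)
  G \ add = {at(dock), have(k4), locked(d_bay_dock)} \ {at(dock)} = {have(k4), locked(d_bay_dock)}
  ∪ pre   = {have(k4), locked(d_bay_dock)} ∪ {at(lab), open(d_dock_lab)}
          = {at(lab), have(k4), locked(d_bay_dock), open(d_dock_lab)}

== RESULT ==
["at(lab)", "have(k4)", "locked(d_bay_dock)", "open(d_dock_lab)"]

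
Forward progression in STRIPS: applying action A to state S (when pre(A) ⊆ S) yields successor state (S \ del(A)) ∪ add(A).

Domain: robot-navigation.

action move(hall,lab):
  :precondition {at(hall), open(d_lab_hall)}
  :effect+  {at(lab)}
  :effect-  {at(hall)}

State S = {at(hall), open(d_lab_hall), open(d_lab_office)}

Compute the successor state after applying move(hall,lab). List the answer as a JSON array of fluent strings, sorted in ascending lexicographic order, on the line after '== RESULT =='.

Progress:
  pre ⊆ S: {at(hall), open(d_lab_hall)} ⊆ S  — applicable
  S \ del = {open(d_lab_hall), open(d_lab_office)}
  ∪ add   = {at(lab), open(d_lab_hall), open(d_lab_office)}

== RESULT ==
["at(lab)", "open(d_lab_hall)", "open(d_lab_office)"]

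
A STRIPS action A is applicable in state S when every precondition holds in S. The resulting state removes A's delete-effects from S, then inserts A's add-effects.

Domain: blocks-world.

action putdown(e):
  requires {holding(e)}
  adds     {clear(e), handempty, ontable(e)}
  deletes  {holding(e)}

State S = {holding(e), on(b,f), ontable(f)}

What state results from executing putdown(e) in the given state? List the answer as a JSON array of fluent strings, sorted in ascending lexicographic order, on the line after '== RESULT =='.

Compute (S \ del) ∪ add:
  pre ⊆ S: {holding(e)} ⊆ S  — applicable
  S \ del = {on(b,f), ontable(f)}
  ∪ add   = {clear(e), handempty, on(b,f), ontable(e), ontable(f)}

== RESULT ==
["clear(e)", "handempty", "on(b,f)", "ontable(e)", "ontable(f)"]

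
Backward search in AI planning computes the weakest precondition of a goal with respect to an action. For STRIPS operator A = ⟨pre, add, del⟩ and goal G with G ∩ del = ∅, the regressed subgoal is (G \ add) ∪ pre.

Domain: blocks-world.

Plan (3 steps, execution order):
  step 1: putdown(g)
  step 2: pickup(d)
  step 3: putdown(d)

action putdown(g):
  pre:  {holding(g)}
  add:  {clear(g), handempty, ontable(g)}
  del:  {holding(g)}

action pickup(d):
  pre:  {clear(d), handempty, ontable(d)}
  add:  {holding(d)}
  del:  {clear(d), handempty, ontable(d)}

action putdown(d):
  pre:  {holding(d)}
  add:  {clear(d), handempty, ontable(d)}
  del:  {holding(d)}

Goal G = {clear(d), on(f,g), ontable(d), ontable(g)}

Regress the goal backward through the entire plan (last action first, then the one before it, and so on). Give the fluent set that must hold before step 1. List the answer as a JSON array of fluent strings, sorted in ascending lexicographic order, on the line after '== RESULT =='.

Regress step by step:
  through step 3 (putdown(d)): drop {clear(d), ontable(d)}, keep {on(f,g), ontable(g)}, require {holding(d)}
    → {holding(d), on(f,g), ontable(g)}
  through step 2 (pickup(d)): drop {holding(d)}, keep {on(f,g), ontable(g)}, require {clear(d), handempty, ontable(d)}
    → {clear(d), handempty, on(f,g), ontable(d), ontable(g)}
  through step 1 (putdown(g)): drop {handempty, ontable(g)}, keep {clear(d), on(f,g), ontable(d)}, require {holding(g)}
    → {clear(d), holding(g), on(f,g), ontable(d)}

== RESULT ==
["clear(d)", "holding(g)", "on(f,g)", "ontable(d)"]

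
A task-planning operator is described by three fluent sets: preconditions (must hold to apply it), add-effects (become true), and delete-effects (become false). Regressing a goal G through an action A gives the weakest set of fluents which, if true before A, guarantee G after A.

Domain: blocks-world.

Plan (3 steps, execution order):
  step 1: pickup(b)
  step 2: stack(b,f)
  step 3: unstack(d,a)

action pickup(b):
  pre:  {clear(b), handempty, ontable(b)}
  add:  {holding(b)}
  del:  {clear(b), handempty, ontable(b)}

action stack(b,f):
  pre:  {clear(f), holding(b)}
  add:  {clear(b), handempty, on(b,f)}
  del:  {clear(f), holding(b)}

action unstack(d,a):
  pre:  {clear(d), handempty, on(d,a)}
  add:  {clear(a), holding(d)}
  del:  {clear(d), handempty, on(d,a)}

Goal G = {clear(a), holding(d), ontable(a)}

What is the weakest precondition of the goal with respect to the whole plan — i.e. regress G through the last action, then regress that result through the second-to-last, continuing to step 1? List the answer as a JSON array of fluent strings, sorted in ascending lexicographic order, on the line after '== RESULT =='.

Work backward from the goal:
  through step 3 (unstack(d,a)): drop {clear(a), holding(d)}, keep {ontable(a)}, require {clear(d), handempty, on(d,a)}
    → {clear(d), handempty, on(d,a), ontable(a)}
  through step 2 (stack(b,f)): drop {handempty}, keep {clear(d), on(d,a), ontable(a)}, require {clear(f), holding(b)}
    → {clear(d), clear(f), holding(b), on(d,a), ontable(a)}
  through step 1 (pickup(b)): drop {holding(b)}, keep {clear(d), clear(f), on(d,a), ontable(a)}, require {clear(b), handempty, ontable(b)}
    → {clear(b), clear(d), clear(f), handempty, on(d,a), ontable(a), ontable(b)}

== RESULT ==
["clear(b)", "clear(d)", "clear(f)", "handempty", "on(d,a)", "ontable(a)", "ontable(b)"]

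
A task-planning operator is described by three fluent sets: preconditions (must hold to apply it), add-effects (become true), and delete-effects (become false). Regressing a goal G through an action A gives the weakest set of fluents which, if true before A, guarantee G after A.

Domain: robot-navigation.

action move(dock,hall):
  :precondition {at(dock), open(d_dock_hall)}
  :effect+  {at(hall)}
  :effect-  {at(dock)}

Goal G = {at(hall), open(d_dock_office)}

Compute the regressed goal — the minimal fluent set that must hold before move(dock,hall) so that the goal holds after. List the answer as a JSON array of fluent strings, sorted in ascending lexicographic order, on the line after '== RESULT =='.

Regress:
  G ∩ del = {}  (empty — regression defined)
  G \ add = {at(hall), open(d_dock_office)} \ {at(hall)} = {open(d_dock_office)}
  ∪ pre   = {open(d_dock_office)} ∪ {at(dock), open(d_dock_hall)}
          = {at(dock), open(d_dock_hall), open(d_dock_office)}

== RESULT ==
["at(dock)", "open(d_dock_hall)", "open(d_dock_office)"]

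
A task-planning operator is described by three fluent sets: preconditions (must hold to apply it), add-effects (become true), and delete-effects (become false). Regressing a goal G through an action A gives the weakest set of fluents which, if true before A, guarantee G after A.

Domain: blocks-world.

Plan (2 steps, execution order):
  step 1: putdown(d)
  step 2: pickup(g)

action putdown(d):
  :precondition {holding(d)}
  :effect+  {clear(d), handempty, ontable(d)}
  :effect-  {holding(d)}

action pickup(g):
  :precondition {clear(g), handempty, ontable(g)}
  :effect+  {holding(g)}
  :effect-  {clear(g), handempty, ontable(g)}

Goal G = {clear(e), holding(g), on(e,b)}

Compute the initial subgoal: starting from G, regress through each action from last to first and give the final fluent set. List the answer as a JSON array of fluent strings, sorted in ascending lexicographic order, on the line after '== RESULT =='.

Work backward from the goal:
  through step 2 (pickup(g)): drop {holding(g)}, keep {clear(e), on(e,b)}, require {clear(g), handempty, ontable(g)}
    → {clear(e), clear(g), handempty, on(e,b), ontable(g)}
  through step 1 (putdown(d)): drop {handempty}, keep {clear(e), clear(g), on(e,b), ontable(g)}, require {holding(d)}
    → {clear(e), clear(g), holding(d), on(e,b), ontable(g)}

== RESULT ==
["clear(e)", "clear(g)", "holding(d)", "on(e,b)", "ontable(g)"]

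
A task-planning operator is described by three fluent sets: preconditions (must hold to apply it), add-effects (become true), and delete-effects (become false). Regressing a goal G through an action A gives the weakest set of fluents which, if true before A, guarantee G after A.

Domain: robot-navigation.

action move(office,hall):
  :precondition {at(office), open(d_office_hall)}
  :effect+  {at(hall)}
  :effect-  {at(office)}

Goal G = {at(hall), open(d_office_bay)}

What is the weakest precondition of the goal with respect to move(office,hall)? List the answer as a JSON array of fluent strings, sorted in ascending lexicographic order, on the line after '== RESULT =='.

Regress:
  G ∩ del = {}  (empty — regression defined)
  G \ add = {at(hall), open(d_office_bay)} \ {at(hall)} = {open(d_office_bay)}
  ∪ pre   = {open(d_office_bay)} ∪ {at(office), open(d_office_hall)}
          = {at(office), open(d_office_bay), open(d_office_hall)}

== RESULT ==
["at(office)", "open(d_office_bay)", "open(d_office_hall)"]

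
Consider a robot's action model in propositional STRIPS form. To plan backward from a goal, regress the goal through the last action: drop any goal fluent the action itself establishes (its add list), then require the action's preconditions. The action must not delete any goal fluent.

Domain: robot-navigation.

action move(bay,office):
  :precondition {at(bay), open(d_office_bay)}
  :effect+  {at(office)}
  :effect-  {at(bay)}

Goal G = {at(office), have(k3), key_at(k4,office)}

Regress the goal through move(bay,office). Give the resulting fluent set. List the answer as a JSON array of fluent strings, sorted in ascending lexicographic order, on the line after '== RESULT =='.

Regress:
  G ∩ del = {}  (empty — regression defined)
  G \ add = {at(office), have(k3), key_at(k4,office)} \ {at(office)} = {have(k3), key_at(k4,office)}
  ∪ pre   = {have(k3), key_at(k4,office)} ∪ {at(bay), open(d_office_bay)}
          = {at(bay), have(k3), key_at(k4,office), open(d_office_bay)}

== RESULT ==
["at(bay)", "have(k3)", "key_at(k4,office)", "open(d_office_bay)"]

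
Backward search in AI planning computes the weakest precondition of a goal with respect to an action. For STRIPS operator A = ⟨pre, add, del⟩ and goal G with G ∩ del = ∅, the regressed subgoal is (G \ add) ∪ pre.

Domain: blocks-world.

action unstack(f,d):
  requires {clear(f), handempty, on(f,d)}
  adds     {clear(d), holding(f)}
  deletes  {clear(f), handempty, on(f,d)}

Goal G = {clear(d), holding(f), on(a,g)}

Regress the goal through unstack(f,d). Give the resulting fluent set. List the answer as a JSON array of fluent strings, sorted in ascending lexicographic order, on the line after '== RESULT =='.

Regress:
  G ∩ del = {}  (empty — regression defined)
  G \ add = {clear(d), holding(f), on(a,g)} \ {clear(d), holding(f)} = {on(a,g)}
  ∪ pre   = {on(a,g)} ∪ {clear(f), handempty, on(f,d)}
          = {clear(f), handempty, on(a,g), on(f,d)}

== RESULT ==
["clear(f)", "handempty", "on(a,g)", "on(f,d)"]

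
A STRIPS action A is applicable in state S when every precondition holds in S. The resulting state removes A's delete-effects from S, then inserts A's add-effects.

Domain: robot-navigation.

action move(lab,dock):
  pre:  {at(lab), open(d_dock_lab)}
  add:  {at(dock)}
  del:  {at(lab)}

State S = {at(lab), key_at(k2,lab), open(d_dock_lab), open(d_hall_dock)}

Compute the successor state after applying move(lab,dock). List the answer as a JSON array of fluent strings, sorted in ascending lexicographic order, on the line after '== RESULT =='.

Compute (S \ del) ∪ add:
  pre ⊆ S: {at(lab), open(d_dock_lab)} ⊆ S  — applicable
  S \ del = {key_at(k2,lab), open(d_dock_lab), open(d_hall_dock)}
  ∪ add   = {at(dock), key_at(k2,lab), open(d_dock_lab), open(d_hall_dock)}

== RESULT ==
["at(dock)", "key_at(k2,lab)", "open(d_dock_lab)", "open(d_hall_dock)"]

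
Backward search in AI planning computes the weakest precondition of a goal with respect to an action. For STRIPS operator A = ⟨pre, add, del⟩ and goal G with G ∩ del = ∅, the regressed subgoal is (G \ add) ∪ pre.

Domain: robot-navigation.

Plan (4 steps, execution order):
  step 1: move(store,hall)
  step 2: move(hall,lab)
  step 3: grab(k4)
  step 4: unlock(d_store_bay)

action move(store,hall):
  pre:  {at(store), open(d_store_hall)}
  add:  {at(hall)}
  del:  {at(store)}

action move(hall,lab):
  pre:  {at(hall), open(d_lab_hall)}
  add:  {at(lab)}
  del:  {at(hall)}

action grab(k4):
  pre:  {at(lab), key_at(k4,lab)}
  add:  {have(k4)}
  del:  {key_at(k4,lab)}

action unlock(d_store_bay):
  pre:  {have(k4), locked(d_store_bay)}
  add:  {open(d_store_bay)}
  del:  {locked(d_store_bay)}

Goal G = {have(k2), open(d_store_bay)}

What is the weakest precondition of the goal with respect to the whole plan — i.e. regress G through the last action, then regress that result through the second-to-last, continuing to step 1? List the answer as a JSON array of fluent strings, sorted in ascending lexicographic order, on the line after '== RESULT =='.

Work backward from the goal:
  through step 4 (unlock(d_store_bay)): drop {open(d_store_bay)}, keep {have(k2)}, require {have(k4), locked(d_store_bay)}
    → {have(k2), have(k4), locked(d_store_bay)}
  through step 3 (grab(k4)): drop {have(k4)}, keep {have(k2), locked(d_store_bay)}, require {at(lab), key_at(k4,lab)}
    → {at(lab), have(k2), key_at(k4,lab), locked(d_store_bay)}
  through step 2 (move(hall,lab)): drop {at(lab)}, keep {have(k2), key_at(k4,lab), locked(d_store_bay)}, require {at(hall), open(d_lab_hall)}
    → {at(hall), have(k2), key_at(k4,lab), locked(d_store_bay), open(d_lab_hall)}
  through step 1 (move(store,hall)): drop {at(hall)}, keep {have(k2), key_at(k4,lab), locked(d_store_bay), open(d_lab_hall)}, require {at(store), open(d_store_hall)}
    → {at(store), have(k2), key_at(k4,lab), locked(d_store_bay), open(d_lab_hall), open(d_store_hall)}

== RESULT ==
["at(store)", "have(k2)", "key_at(k4,lab)", "locked(d_store_bay)", "open(d_lab_hall)", "open(d_store_hall)"]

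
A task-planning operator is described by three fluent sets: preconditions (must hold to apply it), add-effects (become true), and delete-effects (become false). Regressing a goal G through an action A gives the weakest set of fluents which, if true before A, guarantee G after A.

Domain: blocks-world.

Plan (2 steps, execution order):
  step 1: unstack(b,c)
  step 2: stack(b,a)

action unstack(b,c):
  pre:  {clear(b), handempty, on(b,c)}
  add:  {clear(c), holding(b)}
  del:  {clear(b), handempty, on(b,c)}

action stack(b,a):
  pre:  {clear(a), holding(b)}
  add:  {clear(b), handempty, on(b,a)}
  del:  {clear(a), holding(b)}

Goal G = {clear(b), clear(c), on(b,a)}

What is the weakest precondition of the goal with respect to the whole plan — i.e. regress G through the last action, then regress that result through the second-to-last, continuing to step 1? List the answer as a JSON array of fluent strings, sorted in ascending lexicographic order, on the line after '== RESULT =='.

Work backward from the goal:
  through step 2 (stack(b,a)): drop {clear(b), on(b,a)}, keep {clear(c)}, require {clear(a), holding(b)}
    → {clear(a), clear(c), holding(b)}
  through step 1 (unstack(b,c)): drop {clear(c), holding(b)}, keep {clear(a)}, require {clear(b), handempty, on(b,c)}
    → {clear(a), clear(b), handempty, on(b,c)}

== RESULT ==
["clear(a)", "clear(b)", "handempty", "on(b,c)"]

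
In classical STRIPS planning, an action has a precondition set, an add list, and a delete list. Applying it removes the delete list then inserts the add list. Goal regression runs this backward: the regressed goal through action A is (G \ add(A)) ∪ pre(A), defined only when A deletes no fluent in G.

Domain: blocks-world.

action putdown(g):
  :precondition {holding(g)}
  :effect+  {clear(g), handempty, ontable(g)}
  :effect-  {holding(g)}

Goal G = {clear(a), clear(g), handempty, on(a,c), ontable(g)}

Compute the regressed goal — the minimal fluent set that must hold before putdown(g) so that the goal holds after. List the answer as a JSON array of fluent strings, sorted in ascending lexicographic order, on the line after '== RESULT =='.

Compute (G \ add) ∪ pre:
  G ∩ del = {}  (empty — regression defined)
  G \ add = {clear(a), clear(g), handempty, on(a,c), ontable(g)} \ {clear(g), handempty, ontable(g)} = {clear(a), on(a,c)}
  ∪ pre   = {clear(a), on(a,c)} ∪ {holding(g)}
          = {clear(a), holding(g), on(a,c)}

== RESULT ==
["clear(a)", "holding(g)", "on(a,c)"]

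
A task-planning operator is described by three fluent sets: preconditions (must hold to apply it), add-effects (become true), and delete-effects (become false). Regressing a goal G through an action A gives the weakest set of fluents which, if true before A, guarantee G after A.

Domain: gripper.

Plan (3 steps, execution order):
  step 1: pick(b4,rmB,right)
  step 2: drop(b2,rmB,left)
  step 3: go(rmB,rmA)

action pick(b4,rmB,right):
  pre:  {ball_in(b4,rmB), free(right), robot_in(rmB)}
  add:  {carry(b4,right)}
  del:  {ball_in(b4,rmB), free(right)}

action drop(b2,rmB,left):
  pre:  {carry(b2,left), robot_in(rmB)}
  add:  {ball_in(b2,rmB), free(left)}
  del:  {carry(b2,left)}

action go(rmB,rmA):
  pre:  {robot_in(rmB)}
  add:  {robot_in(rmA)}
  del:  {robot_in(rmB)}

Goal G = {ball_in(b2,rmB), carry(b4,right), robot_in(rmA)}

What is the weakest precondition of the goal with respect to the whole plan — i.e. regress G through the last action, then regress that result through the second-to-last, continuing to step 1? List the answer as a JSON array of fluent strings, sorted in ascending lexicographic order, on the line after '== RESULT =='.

Regress step by step:
  through step 3 (go(rmB,rmA)): drop {robot_in(rmA)}, keep {ball_in(b2,rmB), carry(b4,right)}, require {robot_in(rmB)}
    → {ball_in(b2,rmB), carry(b4,right), robot_in(rmB)}
  through step 2 (drop(b2,rmB,left)): drop {ball_in(b2,rmB)}, keep {carry(b4,right), robot_in(rmB)}, require {carry(b2,left), robot_in(rmB)}
    → {carry(b2,left), carry(b4,right), robot_in(rmB)}
  through step 1 (pick(b4,rmB,right)): drop {carry(b4,right)}, keep {carry(b2,left), robot_in(rmB)}, require {ball_in(b4,rmB), free(right), robot_in(rmB)}
    → {ball_in(b4,rmB), carry(b2,left), free(right), robot_in(rmB)}

== RESULT ==
["ball_in(b4,rmB)", "carry(b2,left)", "free(right)", "robot_in(rmB)"]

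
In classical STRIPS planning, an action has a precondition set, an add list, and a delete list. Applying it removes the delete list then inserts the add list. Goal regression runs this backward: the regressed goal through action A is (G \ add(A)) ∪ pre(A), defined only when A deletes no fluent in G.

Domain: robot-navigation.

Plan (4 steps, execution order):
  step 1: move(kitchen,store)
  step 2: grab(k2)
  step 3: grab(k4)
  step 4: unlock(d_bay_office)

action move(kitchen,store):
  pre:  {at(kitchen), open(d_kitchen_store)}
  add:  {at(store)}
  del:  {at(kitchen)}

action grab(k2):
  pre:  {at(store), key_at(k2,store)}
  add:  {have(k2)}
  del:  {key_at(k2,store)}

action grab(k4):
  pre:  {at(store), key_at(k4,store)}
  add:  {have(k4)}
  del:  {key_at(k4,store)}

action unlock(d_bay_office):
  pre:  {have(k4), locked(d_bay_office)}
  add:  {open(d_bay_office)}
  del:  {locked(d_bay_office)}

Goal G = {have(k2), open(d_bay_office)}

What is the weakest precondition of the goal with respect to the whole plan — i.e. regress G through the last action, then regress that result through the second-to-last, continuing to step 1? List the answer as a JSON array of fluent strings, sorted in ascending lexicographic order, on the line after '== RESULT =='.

Regress step by step:
  through step 4 (unlock(d_bay_office)): drop {open(d_bay_office)}, keep {have(k2)}, require {have(k4), locked(d_bay_office)}
    → {have(k2), have(k4), locked(d_bay_office)}
  through step 3 (grab(k4)): drop {have(k4)}, keep {have(k2), locked(d_bay_office)}, require {at(store), key_at(k4,store)}
    → {at(store), have(k2), key_at(k4,store), locked(d_bay_office)}
  through step 2 (grab(k2)): drop {have(k2)}, keep {at(store), key_at(k4,store), locked(d_bay_office)}, require {at(store), key_at(k2,store)}
    → {at(store), key_at(k2,store), key_at(k4,store), locked(d_bay_office)}
  through step 1 (move(kitchen,store)): drop {at(store)}, keep {key_at(k2,store), key_at(k4,store), locked(d_bay_office)}, require {at(kitchen), open(d_kitchen_store)}
    → {at(kitchen), key_at(k2,store), key_at(k4,store), locked(d_bay_office), open(d_kitchen_store)}

== RESULT ==
["at(kitchen)", "key_at(k2,store)", "key_at(k4,store)", "locked(d_bay_office)", "open(d_kitchen_store)"]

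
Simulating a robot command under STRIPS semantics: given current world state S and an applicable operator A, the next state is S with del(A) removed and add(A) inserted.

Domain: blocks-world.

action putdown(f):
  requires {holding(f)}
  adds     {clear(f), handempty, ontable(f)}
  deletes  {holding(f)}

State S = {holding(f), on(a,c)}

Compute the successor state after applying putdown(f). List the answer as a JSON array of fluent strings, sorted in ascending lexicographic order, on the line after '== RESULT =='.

Compute (S \ del) ∪ add:
  pre ⊆ S: {holding(f)} ⊆ S  — applicable
  S \ del = {on(a,c)}
  ∪ add   = {clear(f), handempty, on(a,c), ontable(f)}

== RESULT ==
["clear(f)", "handempty", "on(a,c)", "ontable(f)"]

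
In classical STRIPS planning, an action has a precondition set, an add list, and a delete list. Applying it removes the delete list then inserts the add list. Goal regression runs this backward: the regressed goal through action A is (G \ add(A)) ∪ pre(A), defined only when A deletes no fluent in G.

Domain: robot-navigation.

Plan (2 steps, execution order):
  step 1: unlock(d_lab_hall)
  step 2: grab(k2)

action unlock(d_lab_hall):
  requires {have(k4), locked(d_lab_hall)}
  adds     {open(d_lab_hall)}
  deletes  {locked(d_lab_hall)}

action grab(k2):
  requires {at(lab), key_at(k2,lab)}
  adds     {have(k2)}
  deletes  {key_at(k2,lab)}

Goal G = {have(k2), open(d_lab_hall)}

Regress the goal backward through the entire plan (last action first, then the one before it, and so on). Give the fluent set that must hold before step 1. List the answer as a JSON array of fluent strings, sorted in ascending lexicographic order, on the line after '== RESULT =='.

Work backward from the goal:
  through step 2 (grab(k2)): drop {have(k2)}, keep {open(d_lab_hall)}, require {at(lab), key_at(k2,lab)}
    → {at(lab), key_at(k2,lab), open(d_lab_hall)}
  through step 1 (unlock(d_lab_hall)): drop {open(d_lab_hall)}, keep {at(lab), key_at(k2,lab)}, require {have(k4), locked(d_lab_hall)}
    → {at(lab), have(k4), key_at(k2,lab), locked(d_lab_hall)}

== RESULT ==
["at(lab)", "have(k4)", "key_at(k2,lab)", "locked(d_lab_hall)"]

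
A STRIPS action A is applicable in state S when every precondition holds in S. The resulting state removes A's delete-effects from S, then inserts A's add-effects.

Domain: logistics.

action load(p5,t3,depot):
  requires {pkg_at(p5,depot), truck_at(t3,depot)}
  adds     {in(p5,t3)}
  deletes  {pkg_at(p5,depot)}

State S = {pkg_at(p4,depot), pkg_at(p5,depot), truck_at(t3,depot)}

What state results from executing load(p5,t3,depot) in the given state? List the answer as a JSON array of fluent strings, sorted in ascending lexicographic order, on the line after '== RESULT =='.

Compute (S \ del) ∪ add:
  pre ⊆ S: {pkg_at(p5,depot), truck_at(t3,depot)} ⊆ S  — applicable
  S \ del = {pkg_at(p4,depot), truck_at(t3,depot)}
  ∪ add   = {in(p5,t3), pkg_at(p4,depot), truck_at(t3,depot)}

== RESULT ==
["in(p5,t3)", "pkg_at(p4,depot)", "truck_at(t3,depot)"]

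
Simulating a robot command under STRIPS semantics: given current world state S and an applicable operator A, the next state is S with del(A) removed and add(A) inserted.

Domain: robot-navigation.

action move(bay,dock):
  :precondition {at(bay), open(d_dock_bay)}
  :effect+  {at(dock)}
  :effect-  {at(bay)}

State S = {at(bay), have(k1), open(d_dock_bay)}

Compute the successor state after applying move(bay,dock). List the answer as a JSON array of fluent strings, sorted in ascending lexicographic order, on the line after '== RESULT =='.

Progress:
  pre ⊆ S: {at(bay), open(d_dock_bay)} ⊆ S  — applicable
  S \ del = {have(k1), open(d_dock_bay)}
  ∪ add   = {at(dock), have(k1), open(d_dock_bay)}

== RESULT ==
["at(dock)", "have(k1)", "open(d_dock_bay)"]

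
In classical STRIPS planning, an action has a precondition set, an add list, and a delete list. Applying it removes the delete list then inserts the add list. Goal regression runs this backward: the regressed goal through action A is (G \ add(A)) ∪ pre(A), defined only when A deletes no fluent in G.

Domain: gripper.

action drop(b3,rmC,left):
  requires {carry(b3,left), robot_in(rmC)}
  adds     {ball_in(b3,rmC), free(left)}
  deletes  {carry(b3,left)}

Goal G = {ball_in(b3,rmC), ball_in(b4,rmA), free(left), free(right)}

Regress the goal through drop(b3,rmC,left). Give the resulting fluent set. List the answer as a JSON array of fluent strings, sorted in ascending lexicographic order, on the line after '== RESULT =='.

Regress:
  G ∩ del = {}  (empty — regression defined)
  G \ add = {ball_in(b3,rmC), ball_in(b4,rmA), free(left), free(right)} \ {ball_in(b3,rmC), free(left)} = {ball_in(b4,rmA), free(right)}
  ∪ pre   = {ball_in(b4,rmA), free(right)} ∪ {carry(b3,left), robot_in(rmC)}
          = {ball_in(b4,rmA), carry(b3,left), free(right), robot_in(rmC)}

== RESULT ==
["ball_in(b4,rmA)", "carry(b3,left)", "free(right)", "robot_in(rmC)"]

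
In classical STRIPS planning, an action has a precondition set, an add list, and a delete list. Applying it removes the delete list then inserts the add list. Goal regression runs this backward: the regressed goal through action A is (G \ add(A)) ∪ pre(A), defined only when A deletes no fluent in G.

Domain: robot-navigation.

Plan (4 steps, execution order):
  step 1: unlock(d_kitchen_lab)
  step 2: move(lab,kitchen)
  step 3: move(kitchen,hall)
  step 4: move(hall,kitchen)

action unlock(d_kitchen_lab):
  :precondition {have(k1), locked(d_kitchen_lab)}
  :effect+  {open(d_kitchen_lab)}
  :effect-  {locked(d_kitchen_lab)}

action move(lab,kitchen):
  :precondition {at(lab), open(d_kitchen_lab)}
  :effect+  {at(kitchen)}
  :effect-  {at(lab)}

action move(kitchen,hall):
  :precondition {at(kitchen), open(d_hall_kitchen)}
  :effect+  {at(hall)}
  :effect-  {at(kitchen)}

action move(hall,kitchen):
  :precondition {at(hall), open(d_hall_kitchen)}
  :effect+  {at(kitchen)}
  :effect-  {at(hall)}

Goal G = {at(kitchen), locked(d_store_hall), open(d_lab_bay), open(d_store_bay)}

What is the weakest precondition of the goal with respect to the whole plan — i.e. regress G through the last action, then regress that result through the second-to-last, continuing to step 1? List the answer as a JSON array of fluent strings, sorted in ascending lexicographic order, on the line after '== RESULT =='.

Work backward from the goal:
  through step 4 (move(hall,kitchen)): drop {at(kitchen)}, keep {locked(d_store_hall), open(d_lab_bay), open(d_store_bay)}, require {at(hall), open(d_hall_kitchen)}
    → {at(hall), locked(d_store_hall), open(d_hall_kitchen), open(d_lab_bay), open(d_store_bay)}
  through step 3 (move(kitchen,hall)): drop {at(hall)}, keep {locked(d_store_hall), open(d_hall_kitchen), open(d_lab_bay), open(d_store_bay)}, require {at(kitchen), open(d_hall_kitchen)}
    → {at(kitchen), locked(d_store_hall), open(d_hall_kitchen), open(d_lab_bay), open(d_store_bay)}
  through step 2 (move(lab,kitchen)): drop {at(kitchen)}, keep {locked(d_store_hall), open(d_hall_kitchen), open(d_lab_bay), open(d_store_bay)}, require {at(lab), open(d_kitchen_lab)}
    → {at(lab), locked(d_store_hall), open(d_hall_kitchen), open(d_kitchen_lab), open(d_lab_bay), open(d_store_bay)}
  through step 1 (unlock(d_kitchen_lab)): drop {open(d_kitchen_lab)}, keep {at(lab), locked(d_store_hall), open(d_hall_kitchen), open(d_lab_bay), open(d_store_bay)}, require {have(k1), locked(d_kitchen_lab)}
    → {at(lab), have(k1), locked(d_kitchen_lab), locked(d_store_hall), open(d_hall_kitchen), open(d_lab_bay), open(d_store_bay)}

== RESULT ==
["at(lab)", "have(k1)", "locked(d_kitchen_lab)", "locked(d_store_hall)", "open(d_hall_kitchen)", "open(d_lab_bay)", "open(d_store_bay)"]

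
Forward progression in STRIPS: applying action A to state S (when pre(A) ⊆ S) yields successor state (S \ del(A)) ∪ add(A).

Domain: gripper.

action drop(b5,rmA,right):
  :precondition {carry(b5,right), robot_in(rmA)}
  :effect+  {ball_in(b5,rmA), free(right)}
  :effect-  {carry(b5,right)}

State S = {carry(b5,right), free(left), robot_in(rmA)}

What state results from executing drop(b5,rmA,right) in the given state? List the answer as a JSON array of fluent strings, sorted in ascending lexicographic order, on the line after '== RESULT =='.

Progress:
  pre ⊆ S: {carry(b5,right), robot_in(rmA)} ⊆ S  — applicable
  S \ del = {free(left), robot_in(rmA)}
  ∪ add   = {ball_in(b5,rmA), free(left), free(right), robot_in(rmA)}

== RESULT ==
["ball_in(b5,rmA)", "free(left)", "free(right)", "robot_in(rmA)"]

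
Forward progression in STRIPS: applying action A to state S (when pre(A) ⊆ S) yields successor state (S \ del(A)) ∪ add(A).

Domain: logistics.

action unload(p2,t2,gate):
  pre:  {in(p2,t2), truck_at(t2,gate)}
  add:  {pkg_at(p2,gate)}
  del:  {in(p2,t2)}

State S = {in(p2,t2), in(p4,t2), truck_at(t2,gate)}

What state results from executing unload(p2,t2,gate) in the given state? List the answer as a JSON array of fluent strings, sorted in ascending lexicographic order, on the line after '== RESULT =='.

Compute (S \ del) ∪ add:
  pre ⊆ S: {in(p2,t2), truck_at(t2,gate)} ⊆ S  — applicable
  S \ del = {in(p4,t2), truck_at(t2,gate)}
  ∪ add   = {in(p4,t2), pkg_at(p2,gate), truck_at(t2,gate)}

== RESULT ==
["in(p4,t2)", "pkg_at(p2,gate)", "truck_at(t2,gate)"]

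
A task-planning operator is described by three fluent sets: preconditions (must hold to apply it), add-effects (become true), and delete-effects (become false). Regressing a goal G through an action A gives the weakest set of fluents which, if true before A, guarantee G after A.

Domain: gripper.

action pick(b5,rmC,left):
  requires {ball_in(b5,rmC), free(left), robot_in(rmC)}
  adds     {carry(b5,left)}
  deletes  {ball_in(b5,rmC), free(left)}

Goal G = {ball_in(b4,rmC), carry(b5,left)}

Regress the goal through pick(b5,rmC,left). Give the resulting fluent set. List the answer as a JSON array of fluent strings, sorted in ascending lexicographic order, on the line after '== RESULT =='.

Compute (G \ add) ∪ pre:
  G ∩ del = {}  (empty — regression defined)
  G \ add = {ball_in(b4,rmC), carry(b5,left)} \ {carry(b5,left)} = {ball_in(b4,rmC)}
  ∪ pre   = {ball_in(b4,rmC)} ∪ {ball_in(b5,rmC), free(left), robot_in(rmC)}
          = {ball_in(b4,rmC), ball_in(b5,rmC), free(left), robot_in(rmC)}

== RESULT ==
["ball_in(b4,rmC)", "ball_in(b5,rmC)", "free(left)", "robot_in(rmC)"]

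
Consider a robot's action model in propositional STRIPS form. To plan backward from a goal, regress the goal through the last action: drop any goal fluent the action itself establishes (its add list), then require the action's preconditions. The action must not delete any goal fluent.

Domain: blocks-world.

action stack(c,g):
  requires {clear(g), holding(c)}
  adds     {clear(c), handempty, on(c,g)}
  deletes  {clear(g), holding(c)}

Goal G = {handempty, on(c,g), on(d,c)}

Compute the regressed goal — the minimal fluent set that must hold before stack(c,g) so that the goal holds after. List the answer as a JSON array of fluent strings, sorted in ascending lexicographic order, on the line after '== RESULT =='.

Compute (G \ add) ∪ pre:
  G ∩ del = {}  (empty — regression defined)
  G \ add = {handempty, on(c,g), on(d,c)} \ {clear(c), handempty, on(c,g)} = {on(d,c)}
  ∪ pre   = {on(d,c)} ∪ {clear(g), holding(c)}
          = {clear(g), holding(c), on(d,c)}

== RESULT ==
["clear(g)", "holding(c)", "on(d,c)"]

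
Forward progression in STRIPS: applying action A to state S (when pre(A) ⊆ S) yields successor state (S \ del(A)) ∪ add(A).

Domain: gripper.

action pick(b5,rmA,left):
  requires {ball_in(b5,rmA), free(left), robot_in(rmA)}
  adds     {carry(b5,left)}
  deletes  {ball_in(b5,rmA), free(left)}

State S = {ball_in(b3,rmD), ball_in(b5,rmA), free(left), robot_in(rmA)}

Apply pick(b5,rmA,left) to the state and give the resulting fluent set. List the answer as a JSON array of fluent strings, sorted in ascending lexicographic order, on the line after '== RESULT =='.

Compute (S \ del) ∪ add:
  pre ⊆ S: {ball_in(b5,rmA), free(left), robot_in(rmA)} ⊆ S  — applicable
  S \ del = {ball_in(b3,rmD), robot_in(rmA)}
  ∪ add   = {ball_in(b3,rmD), carry(b5,left), robot_in(rmA)}

== RESULT ==
["ball_in(b3,rmD)", "carry(b5,left)", "robot_in(rmA)"]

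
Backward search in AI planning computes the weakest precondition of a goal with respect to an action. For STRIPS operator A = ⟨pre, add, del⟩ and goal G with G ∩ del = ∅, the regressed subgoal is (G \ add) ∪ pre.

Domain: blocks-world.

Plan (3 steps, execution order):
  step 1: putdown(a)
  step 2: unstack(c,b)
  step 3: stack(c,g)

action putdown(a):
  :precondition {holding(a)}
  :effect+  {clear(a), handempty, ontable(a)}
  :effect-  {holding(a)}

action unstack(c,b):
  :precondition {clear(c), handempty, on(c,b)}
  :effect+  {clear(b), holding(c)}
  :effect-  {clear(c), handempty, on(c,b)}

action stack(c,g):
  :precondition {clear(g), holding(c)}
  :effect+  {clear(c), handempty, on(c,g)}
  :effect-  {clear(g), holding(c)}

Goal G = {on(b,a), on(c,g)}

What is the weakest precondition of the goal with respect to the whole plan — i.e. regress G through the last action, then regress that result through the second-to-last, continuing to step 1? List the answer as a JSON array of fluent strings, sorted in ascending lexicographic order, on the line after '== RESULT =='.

Regress step by step:
  through step 3 (stack(c,g)): drop {on(c,g)}, keep {on(b,a)}, require {clear(g), holding(c)}
    → {clear(g), holding(c), on(b,a)}
  through step 2 (unstack(c,b)): drop {holding(c)}, keep {clear(g), on(b,a)}, require {clear(c), handempty, on(c,b)}
    → {clear(c), clear(g), handempty, on(b,a), on(c,b)}
  through step 1 (putdown(a)): drop {handempty}, keep {clear(c), clear(g), on(b,a), on(c,b)}, require {holding(a)}
    → {clear(c), clear(g), holding(a), on(b,a), on(c,b)}

== RESULT ==
["clear(c)", "clear(g)", "holding(a)", "on(b,a)", "on(c,b)"]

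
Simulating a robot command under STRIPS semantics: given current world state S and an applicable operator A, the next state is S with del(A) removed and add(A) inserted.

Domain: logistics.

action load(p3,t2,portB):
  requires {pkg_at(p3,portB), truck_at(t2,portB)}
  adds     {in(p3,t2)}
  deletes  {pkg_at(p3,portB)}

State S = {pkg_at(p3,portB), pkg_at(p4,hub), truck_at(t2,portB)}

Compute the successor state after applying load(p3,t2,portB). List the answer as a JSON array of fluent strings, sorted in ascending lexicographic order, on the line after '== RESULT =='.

Compute (S \ del) ∪ add:
  pre ⊆ S: {pkg_at(p3,portB), truck_at(t2,portB)} ⊆ S  — applicable
  S \ del = {pkg_at(p4,hub), truck_at(t2,portB)}
  ∪ add   = {in(p3,t2), pkg_at(p4,hub), truck_at(t2,portB)}

== RESULT ==
["in(p3,t2)", "pkg_at(p4,hub)", "truck_at(t2,portB)"]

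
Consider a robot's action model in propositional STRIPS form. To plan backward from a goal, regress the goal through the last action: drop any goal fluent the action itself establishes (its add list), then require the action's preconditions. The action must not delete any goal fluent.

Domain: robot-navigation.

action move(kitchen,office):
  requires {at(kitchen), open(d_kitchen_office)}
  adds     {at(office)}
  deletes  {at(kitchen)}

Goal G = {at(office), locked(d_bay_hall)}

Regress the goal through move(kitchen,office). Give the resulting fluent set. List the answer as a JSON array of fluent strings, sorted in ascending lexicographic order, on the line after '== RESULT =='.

Regress:
  G ∩ del = {}  (empty — regression defined)
  G \ add = {at(office), locked(d_bay_hall)} \ {at(office)} = {locked(d_bay_hall)}
  ∪ pre   = {locked(d_bay_hall)} ∪ {at(kitchen), open(d_kitchen_office)}
          = {at(kitchen), locked(d_bay_hall), open(d_kitchen_office)}

== RESULT ==
["at(kitchen)", "locked(d_bay_hall)", "open(d_kitchen_office)"]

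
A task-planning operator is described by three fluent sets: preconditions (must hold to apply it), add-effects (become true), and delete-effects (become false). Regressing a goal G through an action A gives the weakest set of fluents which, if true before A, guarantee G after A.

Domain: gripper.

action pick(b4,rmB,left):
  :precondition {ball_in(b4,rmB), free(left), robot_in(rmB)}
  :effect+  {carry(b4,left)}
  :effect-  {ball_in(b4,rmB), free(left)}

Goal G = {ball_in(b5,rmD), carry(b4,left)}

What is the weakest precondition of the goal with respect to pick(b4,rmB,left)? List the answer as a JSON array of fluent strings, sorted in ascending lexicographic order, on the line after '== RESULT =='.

Regress:
  G ∩ del = {}  (empty — regression defined)
  G \ add = {ball_in(b5,rmD), carry(b4,left)} \ {carry(b4,left)} = {ball_in(b5,rmD)}
  ∪ pre   = {ball_in(b5,rmD)} ∪ {ball_in(b4,rmB), free(left), robot_in(rmB)}
          = {ball_in(b4,rmB), ball_in(b5,rmD), free(left), robot_in(rmB)}

== RESULT ==
["ball_in(b4,rmB)", "ball_in(b5,rmD)", "free(left)", "robot_in(rmB)"]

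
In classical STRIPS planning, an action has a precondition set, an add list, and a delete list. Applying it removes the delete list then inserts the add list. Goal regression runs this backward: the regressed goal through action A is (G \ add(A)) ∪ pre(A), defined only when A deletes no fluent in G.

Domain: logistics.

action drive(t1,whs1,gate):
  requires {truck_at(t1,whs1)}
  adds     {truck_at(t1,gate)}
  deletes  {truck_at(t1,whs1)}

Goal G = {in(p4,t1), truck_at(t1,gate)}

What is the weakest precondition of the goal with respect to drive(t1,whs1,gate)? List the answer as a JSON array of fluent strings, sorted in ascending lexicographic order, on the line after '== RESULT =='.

Compute (G \ add) ∪ pre:
  G ∩ del = {}  (empty — regression defined)
  G \ add = {in(p4,t1), truck_at(t1,gate)} \ {truck_at(t1,gate)} = {in(p4,t1)}
  ∪ pre   = {in(p4,t1)} ∪ {truck_at(t1,whs1)}
          = {in(p4,t1), truck_at(t1,whs1)}

== RESULT ==
["in(p4,t1)", "truck_at(t1,whs1)"]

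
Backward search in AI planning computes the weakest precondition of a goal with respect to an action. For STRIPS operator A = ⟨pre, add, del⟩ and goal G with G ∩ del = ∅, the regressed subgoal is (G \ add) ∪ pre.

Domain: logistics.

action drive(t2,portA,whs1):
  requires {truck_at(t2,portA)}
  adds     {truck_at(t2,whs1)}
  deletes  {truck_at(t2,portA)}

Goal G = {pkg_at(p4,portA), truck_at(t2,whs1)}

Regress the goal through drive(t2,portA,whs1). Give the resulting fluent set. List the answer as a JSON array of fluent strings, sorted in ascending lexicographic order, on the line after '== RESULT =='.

Regress:
  G ∩ del = {}  (empty — regression defined)
  G \ add = {pkg_at(p4,portA), truck_at(t2,whs1)} \ {truck_at(t2,whs1)} = {pkg_at(p4,portA)}
  ∪ pre   = {pkg_at(p4,portA)} ∪ {truck_at(t2,portA)}
          = {pkg_at(p4,portA), truck_at(t2,portA)}

== RESULT ==
["pkg_at(p4,portA)", "truck_at(t2,portA)"]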